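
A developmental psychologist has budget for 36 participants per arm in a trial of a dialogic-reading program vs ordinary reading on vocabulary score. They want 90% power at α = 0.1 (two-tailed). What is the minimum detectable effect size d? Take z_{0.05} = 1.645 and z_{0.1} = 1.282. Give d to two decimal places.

d_min ≈ 0.69

For two independent groups of n = 36 each: d_min = (z_{α/2} + z_β)·√(2/n).
z-sum = 1.645 + 1.282 = 2.927.
d_min = 2.927 × √(2/36) = 2.927 × 0.2357 = 0.690.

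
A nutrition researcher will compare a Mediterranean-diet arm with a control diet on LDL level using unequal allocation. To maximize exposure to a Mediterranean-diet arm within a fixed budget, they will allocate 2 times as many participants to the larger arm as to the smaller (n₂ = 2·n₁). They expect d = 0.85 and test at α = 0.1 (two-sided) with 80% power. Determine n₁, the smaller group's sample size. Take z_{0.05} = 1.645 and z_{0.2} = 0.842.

n₁ = 13

With allocation ratio k = n₂/n₁ = 2, Var(x̄₁−x̄₂) = σ²(1/n₁ + 1/(k·n₁)) = σ²·(k+1)/(k·n₁).
So n₁ = (1 + 1/k)·((z_{α/2} + z_β)/d)² = 1.500 × (2.487/0.85)².
n₁ = 1.500 × 8.56 = 12.8.
Round up: n₁ = 13, giving n₂ = 2 × 13 = 26.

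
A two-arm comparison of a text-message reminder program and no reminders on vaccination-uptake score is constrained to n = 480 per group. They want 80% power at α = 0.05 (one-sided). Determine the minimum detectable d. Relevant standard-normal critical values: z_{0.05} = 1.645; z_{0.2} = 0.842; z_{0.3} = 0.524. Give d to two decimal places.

For two independent groups of n = 480 each: d_min = (z_{α} + z_β)·√(2/n).
z-sum = 1.645 + 0.842 = 2.487.
d_min = 2.487 × √(2/480) = 2.487 × 0.0645 = 0.161.

d_min ≈ 0.16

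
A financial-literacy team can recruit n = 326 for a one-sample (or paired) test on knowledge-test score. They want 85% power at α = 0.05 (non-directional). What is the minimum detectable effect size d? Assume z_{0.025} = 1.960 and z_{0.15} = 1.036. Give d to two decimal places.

d_min ≈ 0.17

For a single sample (or paired design) of n = 326: d_min = (z_{α/2} + z_β)/√n.
z-sum = 1.960 + 1.036 = 2.996.
d_min = 2.996 / √326 = 2.996 / 18.055 = 0.166.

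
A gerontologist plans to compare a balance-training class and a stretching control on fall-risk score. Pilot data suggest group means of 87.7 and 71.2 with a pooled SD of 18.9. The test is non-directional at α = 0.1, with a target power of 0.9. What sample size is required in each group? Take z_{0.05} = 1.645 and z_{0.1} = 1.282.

Cohen's d = |M₁ − M₂| / SD_pooled = |87.7 − 71.2| / 18.9 = 16.5 / 18.9 = 0.873.
For two independent groups with equal n: n = 2·((z_{α/2} + z_β) / d)².
z_{α/2} + z_β = 1.645 + 1.282 = 2.927.
n = 2 × (2.927 / 0.873)² = 2 × 3.353² = 2 × 11.24 = 22.5.
Round up to the next whole participant.

n = 23 per group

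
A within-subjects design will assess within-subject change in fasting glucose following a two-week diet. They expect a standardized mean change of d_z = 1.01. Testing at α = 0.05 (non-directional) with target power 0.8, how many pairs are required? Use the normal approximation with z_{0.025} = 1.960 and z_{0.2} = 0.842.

For a paired (one-sample on differences) test: n = ((z_{α/2} + z_β) / d)².
z_{α/2} + z_β = 1.960 + 0.842 = 2.802.
n = (2.802 / 1.01)² = 2.774² = 7.70.
Round up.

n = 8 pairs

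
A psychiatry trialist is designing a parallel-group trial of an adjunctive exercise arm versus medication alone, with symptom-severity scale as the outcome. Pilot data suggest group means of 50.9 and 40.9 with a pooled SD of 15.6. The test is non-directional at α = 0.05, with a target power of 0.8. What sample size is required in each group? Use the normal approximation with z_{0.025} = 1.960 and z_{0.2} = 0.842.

Cohen's d = |M₁ − M₂| / SD_pooled = |50.9 − 40.9| / 15.6 = 10.0 / 15.6 = 0.641.
For two independent groups with equal n: n = 2·((z_{α/2} + z_β) / d)².
z_{α/2} + z_β = 1.960 + 0.842 = 2.802.
n = 2 × (2.802 / 0.641)² = 2 × 4.371² = 2 × 19.11 = 38.2.
Round up to the next whole participant.

n = 39 per group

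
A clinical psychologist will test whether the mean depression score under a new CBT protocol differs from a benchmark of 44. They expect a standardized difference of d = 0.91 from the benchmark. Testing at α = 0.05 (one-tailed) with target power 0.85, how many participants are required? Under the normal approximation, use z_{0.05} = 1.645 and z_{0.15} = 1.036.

n = 9

For a one-sample test: n = ((z_{α} + z_β) / d)².
z_{α} + z_β = 1.645 + 1.036 = 2.681.
n = (2.681 / 0.91)² = 2.946² = 8.68.
Round up.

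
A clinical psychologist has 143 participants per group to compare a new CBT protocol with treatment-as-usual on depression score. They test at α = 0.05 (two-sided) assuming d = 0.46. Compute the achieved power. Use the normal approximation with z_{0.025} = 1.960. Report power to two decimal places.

power ≈ 0.97

For two equal groups, power = Φ(d·√(n/2) − z_{α/2}).
d·√(n/2) = 0.46 × √(143/2) = 0.46 × 8.456 = 3.890.
z_β = 3.890 − 1.960 = 1.930.
Power = Φ(1.930) = 0.973.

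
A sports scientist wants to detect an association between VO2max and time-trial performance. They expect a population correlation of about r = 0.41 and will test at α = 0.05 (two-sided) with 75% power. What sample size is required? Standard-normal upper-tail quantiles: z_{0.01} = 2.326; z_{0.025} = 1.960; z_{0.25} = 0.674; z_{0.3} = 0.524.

Fisher's z: C = ½·ln((1+r)/(1−r)) = ½·ln(2.3898) = 0.4356.
n = ((z_{α/2} + z_β)/C)² + 3.
(1.960 + 0.674) / 0.4356 = 2.634 / 0.4356 = 6.047.
n = 6.047² + 3 = 36.56 + 3 = 39.6.
Round up.

n = 40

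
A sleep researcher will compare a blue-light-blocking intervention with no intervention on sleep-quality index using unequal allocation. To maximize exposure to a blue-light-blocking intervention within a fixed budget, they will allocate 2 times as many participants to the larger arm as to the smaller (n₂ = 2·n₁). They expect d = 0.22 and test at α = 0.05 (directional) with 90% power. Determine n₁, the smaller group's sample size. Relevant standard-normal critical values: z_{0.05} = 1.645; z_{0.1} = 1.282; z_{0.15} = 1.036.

With allocation ratio k = n₂/n₁ = 2, Var(x̄₁−x̄₂) = σ²(1/n₁ + 1/(k·n₁)) = σ²·(k+1)/(k·n₁).
So n₁ = (1 + 1/k)·((z_{α} + z_β)/d)² = 1.500 × (2.927/0.22)².
n₁ = 1.500 × 177.01 = 265.5.
Round up: n₁ = 266, giving n₂ = 2 × 266 = 532.

n₁ = 266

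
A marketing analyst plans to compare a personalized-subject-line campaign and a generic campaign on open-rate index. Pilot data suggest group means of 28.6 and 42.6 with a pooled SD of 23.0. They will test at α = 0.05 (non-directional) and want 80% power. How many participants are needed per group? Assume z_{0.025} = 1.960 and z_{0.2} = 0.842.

n = 43 per group

Cohen's d = |M₁ − M₂| / SD_pooled = |28.6 − 42.6| / 23.0 = 14.0 / 23.0 = 0.609.
For two independent groups with equal n: n = 2·((z_{α/2} + z_β) / d)².
z_{α/2} + z_β = 1.960 + 0.842 = 2.802.
n = 2 × (2.802 / 0.609)² = 2 × 4.601² = 2 × 21.17 = 42.3.
Round up to the next whole participant.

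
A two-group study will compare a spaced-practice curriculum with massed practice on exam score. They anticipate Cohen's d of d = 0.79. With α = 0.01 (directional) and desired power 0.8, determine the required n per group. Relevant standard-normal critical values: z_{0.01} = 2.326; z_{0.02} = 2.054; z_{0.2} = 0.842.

For two independent groups with equal n: n = 2·((z_{α} + z_β) / d)².
z_{α} + z_β = 2.326 + 0.842 = 3.168.
n = 2 × (3.168 / 0.79)² = 2 × 4.010² = 2 × 16.08 = 32.2.
Round up to the next whole participant.

n = 33 per group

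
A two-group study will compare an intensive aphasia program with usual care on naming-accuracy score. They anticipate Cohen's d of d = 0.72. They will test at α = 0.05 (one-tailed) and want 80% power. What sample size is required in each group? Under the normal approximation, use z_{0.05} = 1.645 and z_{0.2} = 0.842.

For two independent groups with equal n: n = 2·((z_{α} + z_β) / d)².
z_{α} + z_β = 1.645 + 0.842 = 2.487.
n = 2 × (2.487 / 0.72)² = 2 × 3.454² = 2 × 11.93 = 23.9.
Round up to the next whole participant.

n = 24 per group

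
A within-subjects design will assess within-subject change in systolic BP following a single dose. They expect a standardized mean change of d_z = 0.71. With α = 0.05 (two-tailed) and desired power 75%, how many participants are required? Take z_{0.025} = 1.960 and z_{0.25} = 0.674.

For a paired (one-sample on differences) test: n = ((z_{α/2} + z_β) / d)².
z_{α/2} + z_β = 1.960 + 0.674 = 2.634.
n = (2.634 / 0.71)² = 3.710² = 13.76.
Round up.

n = 14 pairs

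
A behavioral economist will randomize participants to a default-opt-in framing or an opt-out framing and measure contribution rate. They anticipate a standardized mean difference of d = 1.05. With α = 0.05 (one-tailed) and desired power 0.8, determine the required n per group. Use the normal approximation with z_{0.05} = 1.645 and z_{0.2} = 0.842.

n = 12 per group

For two independent groups with equal n: n = 2·((z_{α} + z_β) / d)².
z_{α} + z_β = 1.645 + 0.842 = 2.487.
n = 2 × (2.487 / 1.05)² = 2 × 2.369² = 2 × 5.61 = 11.2.
Round up to the next whole participant.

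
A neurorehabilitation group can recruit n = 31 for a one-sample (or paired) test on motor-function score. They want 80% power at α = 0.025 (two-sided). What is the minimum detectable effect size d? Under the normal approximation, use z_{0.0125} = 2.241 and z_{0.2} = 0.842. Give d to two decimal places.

For a single sample (or paired design) of n = 31: d_min = (z_{α/2} + z_β)/√n.
z-sum = 2.241 + 0.842 = 3.083.
d_min = 3.083 / √31 = 3.083 / 5.568 = 0.554.

d_min ≈ 0.55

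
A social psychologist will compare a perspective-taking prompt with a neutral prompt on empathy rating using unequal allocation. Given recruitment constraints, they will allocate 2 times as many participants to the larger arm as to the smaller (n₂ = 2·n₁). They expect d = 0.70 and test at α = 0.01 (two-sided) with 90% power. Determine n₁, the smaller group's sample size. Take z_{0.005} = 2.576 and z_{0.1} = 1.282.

n₁ = 46

With allocation ratio k = n₂/n₁ = 2, Var(x̄₁−x̄₂) = σ²(1/n₁ + 1/(k·n₁)) = σ²·(k+1)/(k·n₁).
So n₁ = (1 + 1/k)·((z_{α/2} + z_β)/d)² = 1.500 × (3.858/0.70)².
n₁ = 1.500 × 30.38 = 45.6.
Round up: n₁ = 46, giving n₂ = 2 × 46 = 92.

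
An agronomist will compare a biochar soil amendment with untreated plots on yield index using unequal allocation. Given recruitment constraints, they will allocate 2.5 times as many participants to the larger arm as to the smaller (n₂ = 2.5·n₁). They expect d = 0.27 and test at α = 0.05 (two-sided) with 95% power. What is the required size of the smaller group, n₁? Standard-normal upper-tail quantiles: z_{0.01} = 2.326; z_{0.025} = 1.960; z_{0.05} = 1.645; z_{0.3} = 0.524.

With allocation ratio k = n₂/n₁ = 2.5, Var(x̄₁−x̄₂) = σ²(1/n₁ + 1/(k·n₁)) = σ²·(k+1)/(k·n₁).
So n₁ = (1 + 1/k)·((z_{α/2} + z_β)/d)² = 1.400 × (3.605/0.27)².
n₁ = 1.400 × 178.27 = 249.6.
Round up: n₁ = 250, giving n₂ = 2.5 × 250 = 625.

n₁ = 250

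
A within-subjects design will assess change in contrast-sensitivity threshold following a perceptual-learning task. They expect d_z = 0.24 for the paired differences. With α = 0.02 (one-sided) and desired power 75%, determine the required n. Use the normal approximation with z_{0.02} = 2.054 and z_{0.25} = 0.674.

n = 130 pairs

For a paired (one-sample on differences) test: n = ((z_{α} + z_β) / d)².
z_{α} + z_β = 2.054 + 0.674 = 2.728.
n = (2.728 / 0.24)² = 11.367² = 129.20.
Round up.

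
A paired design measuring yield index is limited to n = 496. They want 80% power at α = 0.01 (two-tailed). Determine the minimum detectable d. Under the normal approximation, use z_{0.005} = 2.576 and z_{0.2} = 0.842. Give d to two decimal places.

For a single sample (or paired design) of n = 496: d_min = (z_{α/2} + z_β)/√n.
z-sum = 2.576 + 0.842 = 3.418.
d_min = 3.418 / √496 = 3.418 / 22.271 = 0.153.

d_min ≈ 0.15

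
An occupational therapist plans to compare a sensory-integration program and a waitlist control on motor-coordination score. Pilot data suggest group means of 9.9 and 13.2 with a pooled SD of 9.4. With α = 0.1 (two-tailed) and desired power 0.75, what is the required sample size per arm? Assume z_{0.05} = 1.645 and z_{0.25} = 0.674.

Cohen's d = |M₁ − M₂| / SD_pooled = |9.9 − 13.2| / 9.4 = 3.3 / 9.4 = 0.351.
For two independent groups with equal n: n = 2·((z_{α/2} + z_β) / d)².
z_{α/2} + z_β = 1.645 + 0.674 = 2.319.
n = 2 × (2.319 / 0.351)² = 2 × 6.607² = 2 × 43.65 = 87.3.
Round up to the next whole participant.

n = 88 per group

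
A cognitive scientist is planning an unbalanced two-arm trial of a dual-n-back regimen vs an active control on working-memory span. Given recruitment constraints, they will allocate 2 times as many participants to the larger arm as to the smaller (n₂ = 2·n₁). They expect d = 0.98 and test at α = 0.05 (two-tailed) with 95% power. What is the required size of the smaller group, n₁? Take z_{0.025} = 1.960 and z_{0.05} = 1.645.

With allocation ratio k = n₂/n₁ = 2, Var(x̄₁−x̄₂) = σ²(1/n₁ + 1/(k·n₁)) = σ²·(k+1)/(k·n₁).
So n₁ = (1 + 1/k)·((z_{α/2} + z_β)/d)² = 1.500 × (3.605/0.98)².
n₁ = 1.500 × 13.53 = 20.3.
Round up: n₁ = 21, giving n₂ = 2 × 21 = 42.

n₁ = 21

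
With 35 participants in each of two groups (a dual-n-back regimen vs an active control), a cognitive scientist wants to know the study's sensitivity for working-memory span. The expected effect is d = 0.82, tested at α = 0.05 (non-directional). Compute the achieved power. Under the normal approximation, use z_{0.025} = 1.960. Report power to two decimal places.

For two equal groups, power = Φ(d·√(n/2) − z_{α/2}).
d·√(n/2) = 0.82 × √(35/2) = 0.82 × 4.183 = 3.430.
z_β = 3.430 − 1.960 = 1.470.
Power = Φ(1.470) = 0.929.

power ≈ 0.93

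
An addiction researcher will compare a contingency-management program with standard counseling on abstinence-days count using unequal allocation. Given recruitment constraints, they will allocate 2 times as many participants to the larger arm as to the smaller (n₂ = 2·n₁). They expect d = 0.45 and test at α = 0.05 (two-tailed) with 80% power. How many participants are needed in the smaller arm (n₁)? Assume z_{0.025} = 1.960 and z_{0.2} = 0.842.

n₁ = 59

With allocation ratio k = n₂/n₁ = 2, Var(x̄₁−x̄₂) = σ²(1/n₁ + 1/(k·n₁)) = σ²·(k+1)/(k·n₁).
So n₁ = (1 + 1/k)·((z_{α/2} + z_β)/d)² = 1.500 × (2.802/0.45)².
n₁ = 1.500 × 38.77 = 58.2.
Round up: n₁ = 59, giving n₂ = 2 × 59 = 118.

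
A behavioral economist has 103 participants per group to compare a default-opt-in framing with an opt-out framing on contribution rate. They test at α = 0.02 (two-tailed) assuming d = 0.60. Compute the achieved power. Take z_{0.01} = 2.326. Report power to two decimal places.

For two equal groups, power = Φ(d·√(n/2) − z_{α/2}).
d·√(n/2) = 0.60 × √(103/2) = 0.60 × 7.176 = 4.306.
z_β = 4.306 − 2.326 = 1.980.
Power = Φ(1.980) = 0.976.

power ≈ 0.98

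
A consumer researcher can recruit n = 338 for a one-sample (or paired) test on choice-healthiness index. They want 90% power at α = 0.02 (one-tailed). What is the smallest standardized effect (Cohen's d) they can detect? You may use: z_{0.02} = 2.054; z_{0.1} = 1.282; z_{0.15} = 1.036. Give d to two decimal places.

d_min ≈ 0.18

For a single sample (or paired design) of n = 338: d_min = (z_{α} + z_β)/√n.
z-sum = 2.054 + 1.282 = 3.336.
d_min = 3.336 / √338 = 3.336 / 18.385 = 0.181.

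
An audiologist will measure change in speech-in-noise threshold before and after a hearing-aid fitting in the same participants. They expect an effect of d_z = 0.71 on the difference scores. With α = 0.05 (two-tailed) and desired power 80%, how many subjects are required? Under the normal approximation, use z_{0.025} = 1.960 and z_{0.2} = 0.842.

For a paired (one-sample on differences) test: n = ((z_{α/2} + z_β) / d)².
z_{α/2} + z_β = 1.960 + 0.842 = 2.802.
n = (2.802 / 0.71)² = 3.946² = 15.57.
Round up.

n = 16 pairs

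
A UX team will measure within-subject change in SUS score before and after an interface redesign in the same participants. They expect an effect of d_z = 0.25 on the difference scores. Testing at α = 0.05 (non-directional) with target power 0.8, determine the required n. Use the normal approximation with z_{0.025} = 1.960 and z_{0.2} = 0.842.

n = 126 pairs

For a paired (one-sample on differences) test: n = ((z_{α/2} + z_β) / d)².
z_{α/2} + z_β = 1.960 + 0.842 = 2.802.
n = (2.802 / 0.25)² = 11.208² = 125.62.
Round up.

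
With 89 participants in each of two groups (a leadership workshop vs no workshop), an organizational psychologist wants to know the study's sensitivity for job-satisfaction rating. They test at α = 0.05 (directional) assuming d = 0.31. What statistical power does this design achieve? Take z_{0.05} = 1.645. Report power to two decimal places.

power ≈ 0.66

For two equal groups, power = Φ(d·√(n/2) − z_{α}).
d·√(n/2) = 0.31 × √(89/2) = 0.31 × 6.671 = 2.068.
z_β = 2.068 − 1.645 = 0.423.
Power = Φ(0.423) = 0.664.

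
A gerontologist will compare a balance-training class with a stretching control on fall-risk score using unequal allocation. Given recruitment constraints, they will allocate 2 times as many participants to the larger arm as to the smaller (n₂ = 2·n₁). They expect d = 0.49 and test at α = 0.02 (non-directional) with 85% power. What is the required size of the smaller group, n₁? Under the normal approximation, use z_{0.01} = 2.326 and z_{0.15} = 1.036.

With allocation ratio k = n₂/n₁ = 2, Var(x̄₁−x̄₂) = σ²(1/n₁ + 1/(k·n₁)) = σ²·(k+1)/(k·n₁).
So n₁ = (1 + 1/k)·((z_{α/2} + z_β)/d)² = 1.500 × (3.362/0.49)².
n₁ = 1.500 × 47.08 = 70.6.
Round up: n₁ = 71, giving n₂ = 2 × 71 = 142.

n₁ = 71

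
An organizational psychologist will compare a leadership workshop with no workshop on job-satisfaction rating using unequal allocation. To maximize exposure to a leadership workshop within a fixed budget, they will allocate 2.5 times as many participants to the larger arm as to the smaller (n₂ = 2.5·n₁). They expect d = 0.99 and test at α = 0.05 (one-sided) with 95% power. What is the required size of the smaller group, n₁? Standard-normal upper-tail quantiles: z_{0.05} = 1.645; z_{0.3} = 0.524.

n₁ = 16

With allocation ratio k = n₂/n₁ = 2.5, Var(x̄₁−x̄₂) = σ²(1/n₁ + 1/(k·n₁)) = σ²·(k+1)/(k·n₁).
So n₁ = (1 + 1/k)·((z_{α} + z_β)/d)² = 1.400 × (3.290/0.99)².
n₁ = 1.400 × 11.04 = 15.5.
Round up: n₁ = 16, giving n₂ = 2.5 × 16 = 40.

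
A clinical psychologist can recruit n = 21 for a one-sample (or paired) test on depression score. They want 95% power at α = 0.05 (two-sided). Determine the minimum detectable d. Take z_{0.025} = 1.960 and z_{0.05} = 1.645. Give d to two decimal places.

d_min ≈ 0.79

For a single sample (or paired design) of n = 21: d_min = (z_{α/2} + z_β)/√n.
z-sum = 1.960 + 1.645 = 3.605.
d_min = 3.605 / √21 = 3.605 / 4.583 = 0.787.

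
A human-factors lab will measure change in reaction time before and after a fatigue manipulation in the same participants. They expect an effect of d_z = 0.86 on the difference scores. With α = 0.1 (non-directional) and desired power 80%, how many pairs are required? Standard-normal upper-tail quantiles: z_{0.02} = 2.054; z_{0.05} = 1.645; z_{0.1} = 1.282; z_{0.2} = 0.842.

For a paired (one-sample on differences) test: n = ((z_{α/2} + z_β) / d)².
z_{α/2} + z_β = 1.645 + 0.842 = 2.487.
n = (2.487 / 0.86)² = 2.892² = 8.36.
Round up.

n = 9 pairs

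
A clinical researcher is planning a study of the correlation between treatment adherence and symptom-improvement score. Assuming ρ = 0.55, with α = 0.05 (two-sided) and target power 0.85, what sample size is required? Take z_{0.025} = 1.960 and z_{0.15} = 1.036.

Fisher's z: C = ½·ln((1+r)/(1−r)) = ½·ln(3.4444) = 0.6184.
n = ((z_{α/2} + z_β)/C)² + 3.
(1.960 + 1.036) / 0.6184 = 2.996 / 0.6184 = 4.845.
n = 4.845² + 3 = 23.47 + 3 = 26.5.
Round up.

n = 27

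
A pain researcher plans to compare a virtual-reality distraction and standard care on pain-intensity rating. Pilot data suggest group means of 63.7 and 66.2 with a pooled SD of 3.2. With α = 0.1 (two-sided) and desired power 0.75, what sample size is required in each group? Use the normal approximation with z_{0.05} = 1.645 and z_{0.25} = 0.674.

Cohen's d = |M₁ − M₂| / SD_pooled = |63.7 − 66.2| / 3.2 = 2.5 / 3.2 = 0.781.
For two independent groups with equal n: n = 2·((z_{α/2} + z_β) / d)².
z_{α/2} + z_β = 1.645 + 0.674 = 2.319.
n = 2 × (2.319 / 0.781)² = 2 × 2.969² = 2 × 8.82 = 17.6.
Round up to the next whole participant.

n = 18 per group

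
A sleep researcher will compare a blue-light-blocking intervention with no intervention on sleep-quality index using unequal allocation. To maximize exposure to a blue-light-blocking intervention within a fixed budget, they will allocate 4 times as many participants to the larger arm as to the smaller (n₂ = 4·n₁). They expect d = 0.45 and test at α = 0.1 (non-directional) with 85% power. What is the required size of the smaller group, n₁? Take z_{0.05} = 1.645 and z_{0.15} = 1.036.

n₁ = 45

With allocation ratio k = n₂/n₁ = 4, Var(x̄₁−x̄₂) = σ²(1/n₁ + 1/(k·n₁)) = σ²·(k+1)/(k·n₁).
So n₁ = (1 + 1/k)·((z_{α/2} + z_β)/d)² = 1.250 × (2.681/0.45)².
n₁ = 1.250 × 35.50 = 44.4.
Round up: n₁ = 45, giving n₂ = 4 × 45 = 180.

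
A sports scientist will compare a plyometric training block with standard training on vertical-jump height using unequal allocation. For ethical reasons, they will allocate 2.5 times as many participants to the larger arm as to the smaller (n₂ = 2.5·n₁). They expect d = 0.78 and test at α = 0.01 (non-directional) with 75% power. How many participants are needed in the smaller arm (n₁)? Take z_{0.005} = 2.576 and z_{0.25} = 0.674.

With allocation ratio k = n₂/n₁ = 2.5, Var(x̄₁−x̄₂) = σ²(1/n₁ + 1/(k·n₁)) = σ²·(k+1)/(k·n₁).
So n₁ = (1 + 1/k)·((z_{α/2} + z_β)/d)² = 1.400 × (3.250/0.78)².
n₁ = 1.400 × 17.36 = 24.3.
Round up: n₁ = 25, giving n₂ = ⌈2.5 × 25⌉ = ⌈62.5⌉ = 63.

n₁ = 25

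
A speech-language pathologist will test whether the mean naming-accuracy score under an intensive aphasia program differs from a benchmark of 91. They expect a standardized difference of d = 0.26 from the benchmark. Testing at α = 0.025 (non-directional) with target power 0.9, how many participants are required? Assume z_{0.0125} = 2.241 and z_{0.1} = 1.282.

n = 184

For a one-sample test: n = ((z_{α/2} + z_β) / d)².
z_{α/2} + z_β = 2.241 + 1.282 = 3.523.
n = (3.523 / 0.26)² = 13.550² = 183.60.
Round up.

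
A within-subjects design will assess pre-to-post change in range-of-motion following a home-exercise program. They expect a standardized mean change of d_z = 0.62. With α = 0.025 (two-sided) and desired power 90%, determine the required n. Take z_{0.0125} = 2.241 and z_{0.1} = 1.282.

For a paired (one-sample on differences) test: n = ((z_{α/2} + z_β) / d)².
z_{α/2} + z_β = 2.241 + 1.282 = 3.523.
n = (3.523 / 0.62)² = 5.682² = 32.29.
Round up.

n = 33 pairs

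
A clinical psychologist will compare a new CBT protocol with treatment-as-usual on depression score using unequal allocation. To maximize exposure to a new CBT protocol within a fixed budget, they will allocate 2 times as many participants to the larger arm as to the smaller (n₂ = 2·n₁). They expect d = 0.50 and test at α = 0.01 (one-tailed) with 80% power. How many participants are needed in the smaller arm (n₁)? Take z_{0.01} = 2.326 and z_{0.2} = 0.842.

n₁ = 61

With allocation ratio k = n₂/n₁ = 2, Var(x̄₁−x̄₂) = σ²(1/n₁ + 1/(k·n₁)) = σ²·(k+1)/(k·n₁).
So n₁ = (1 + 1/k)·((z_{α} + z_β)/d)² = 1.500 × (3.168/0.50)².
n₁ = 1.500 × 40.14 = 60.2.
Round up: n₁ = 61, giving n₂ = 2 × 61 = 122.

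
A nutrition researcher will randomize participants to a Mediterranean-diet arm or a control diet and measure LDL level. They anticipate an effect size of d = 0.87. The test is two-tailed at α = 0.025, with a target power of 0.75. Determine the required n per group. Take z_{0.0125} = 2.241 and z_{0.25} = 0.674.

For two independent groups with equal n: n = 2·((z_{α/2} + z_β) / d)².
z_{α/2} + z_β = 2.241 + 0.674 = 2.915.
n = 2 × (2.915 / 0.87)² = 2 × 3.351² = 2 × 11.23 = 22.5.
Round up to the next whole participant.

n = 23 per group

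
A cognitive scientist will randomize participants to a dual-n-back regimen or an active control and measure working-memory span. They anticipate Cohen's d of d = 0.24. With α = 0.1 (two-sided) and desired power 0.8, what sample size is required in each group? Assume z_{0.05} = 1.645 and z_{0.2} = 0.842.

n = 215 per group

For two independent groups with equal n: n = 2·((z_{α/2} + z_β) / d)².
z_{α/2} + z_β = 1.645 + 0.842 = 2.487.
n = 2 × (2.487 / 0.24)² = 2 × 10.363² = 2 × 107.38 = 214.8.
Round up to the next whole participant.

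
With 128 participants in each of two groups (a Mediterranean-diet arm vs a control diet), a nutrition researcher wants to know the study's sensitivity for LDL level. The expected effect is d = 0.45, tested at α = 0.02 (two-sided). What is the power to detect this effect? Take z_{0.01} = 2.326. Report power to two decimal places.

power ≈ 0.90

For two equal groups, power = Φ(d·√(n/2) − z_{α/2}).
d·√(n/2) = 0.45 × √(128/2) = 0.45 × 8.000 = 3.600.
z_β = 3.600 − 2.326 = 1.274.
Power = Φ(1.274) = 0.899.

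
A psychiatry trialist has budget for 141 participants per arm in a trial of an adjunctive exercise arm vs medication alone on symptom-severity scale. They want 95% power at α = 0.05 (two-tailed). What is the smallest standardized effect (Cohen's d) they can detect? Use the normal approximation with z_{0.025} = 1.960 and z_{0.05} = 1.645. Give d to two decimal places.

For two independent groups of n = 141 each: d_min = (z_{α/2} + z_β)·√(2/n).
z-sum = 1.960 + 1.645 = 3.605.
d_min = 3.605 × √(2/141) = 3.605 × 0.1191 = 0.429.

d_min ≈ 0.43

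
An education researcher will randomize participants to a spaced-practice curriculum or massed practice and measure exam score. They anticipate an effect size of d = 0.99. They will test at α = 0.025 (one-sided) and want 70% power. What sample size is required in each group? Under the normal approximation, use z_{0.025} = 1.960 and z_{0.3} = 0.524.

For two independent groups with equal n: n = 2·((z_{α} + z_β) / d)².
z_{α} + z_β = 1.960 + 0.524 = 2.484.
n = 2 × (2.484 / 0.99)² = 2 × 2.509² = 2 × 6.30 = 12.6.
Round up to the next whole participant.

n = 13 per group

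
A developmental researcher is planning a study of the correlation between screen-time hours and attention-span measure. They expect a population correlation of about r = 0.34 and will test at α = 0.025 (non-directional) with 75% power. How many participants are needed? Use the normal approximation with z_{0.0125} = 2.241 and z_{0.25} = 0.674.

n = 71

Fisher's z: C = ½·ln((1+r)/(1−r)) = ½·ln(2.0303) = 0.3541.
n = ((z_{α/2} + z_β)/C)² + 3.
(2.241 + 0.674) / 0.3541 = 2.915 / 0.3541 = 8.232.
n = 8.232² + 3 = 67.77 + 3 = 70.8.
Round up.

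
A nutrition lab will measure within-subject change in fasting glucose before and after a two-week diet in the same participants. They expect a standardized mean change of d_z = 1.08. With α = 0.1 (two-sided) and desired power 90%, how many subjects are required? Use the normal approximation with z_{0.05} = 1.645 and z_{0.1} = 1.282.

For a paired (one-sample on differences) test: n = ((z_{α/2} + z_β) / d)².
z_{α/2} + z_β = 1.645 + 1.282 = 2.927.
n = (2.927 / 1.08)² = 2.710² = 7.35.
Round up.

n = 8 pairs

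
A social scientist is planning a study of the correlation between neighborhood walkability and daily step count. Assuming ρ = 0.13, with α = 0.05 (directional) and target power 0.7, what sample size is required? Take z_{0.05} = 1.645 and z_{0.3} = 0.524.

Fisher's z: C = ½·ln((1+r)/(1−r)) = ½·ln(1.2989) = 0.1307.
n = ((z_{α} + z_β)/C)² + 3.
(1.645 + 0.524) / 0.1307 = 2.169 / 0.1307 = 16.595.
n = 16.595² + 3 = 275.40 + 3 = 278.4.
Round up.

n = 279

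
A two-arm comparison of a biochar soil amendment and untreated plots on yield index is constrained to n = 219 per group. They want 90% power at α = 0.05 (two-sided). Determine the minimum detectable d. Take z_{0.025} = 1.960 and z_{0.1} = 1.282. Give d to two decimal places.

For two independent groups of n = 219 each: d_min = (z_{α/2} + z_β)·√(2/n).
z-sum = 1.960 + 1.282 = 3.242.
d_min = 3.242 × √(2/219) = 3.242 × 0.0956 = 0.310.

d_min ≈ 0.31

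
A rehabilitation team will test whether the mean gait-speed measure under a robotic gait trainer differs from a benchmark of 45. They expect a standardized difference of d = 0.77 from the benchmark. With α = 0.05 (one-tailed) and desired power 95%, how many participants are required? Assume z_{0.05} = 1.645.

For a one-sample test: n = ((z_{α} + z_β) / d)².
z_{α} + z_β = 1.645 + 1.645 = 3.290.
n = (3.290 / 0.77)² = 4.273² = 18.26.
Round up.

n = 19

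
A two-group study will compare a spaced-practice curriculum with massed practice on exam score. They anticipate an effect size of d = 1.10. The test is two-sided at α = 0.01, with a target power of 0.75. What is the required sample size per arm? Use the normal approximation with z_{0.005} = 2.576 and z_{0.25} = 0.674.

n = 18 per group

For two independent groups with equal n: n = 2·((z_{α/2} + z_β) / d)².
z_{α/2} + z_β = 2.576 + 0.674 = 3.250.
n = 2 × (3.250 / 1.10)² = 2 × 2.955² = 2 × 8.73 = 17.5.
Round up to the next whole participant.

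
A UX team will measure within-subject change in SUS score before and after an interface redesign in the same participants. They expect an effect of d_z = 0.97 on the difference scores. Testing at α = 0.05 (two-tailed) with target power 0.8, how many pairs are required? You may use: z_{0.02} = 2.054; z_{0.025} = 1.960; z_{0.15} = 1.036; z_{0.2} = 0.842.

For a paired (one-sample on differences) test: n = ((z_{α/2} + z_β) / d)².
z_{α/2} + z_β = 1.960 + 0.842 = 2.802.
n = (2.802 / 0.97)² = 2.889² = 8.34.
Round up.

n = 9 pairs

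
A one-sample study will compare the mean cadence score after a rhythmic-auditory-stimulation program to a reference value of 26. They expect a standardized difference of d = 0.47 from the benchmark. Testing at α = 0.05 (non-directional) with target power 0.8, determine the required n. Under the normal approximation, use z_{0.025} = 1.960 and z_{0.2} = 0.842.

n = 36

For a one-sample test: n = ((z_{α/2} + z_β) / d)².
z_{α/2} + z_β = 1.960 + 0.842 = 2.802.
n = (2.802 / 0.47)² = 5.962² = 35.54.
Round up.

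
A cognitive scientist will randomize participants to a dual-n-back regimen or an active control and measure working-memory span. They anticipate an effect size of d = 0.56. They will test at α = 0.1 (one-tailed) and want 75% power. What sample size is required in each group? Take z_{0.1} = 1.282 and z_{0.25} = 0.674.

For two independent groups with equal n: n = 2·((z_{α} + z_β) / d)².
z_{α} + z_β = 1.282 + 0.674 = 1.956.
n = 2 × (1.956 / 0.56)² = 2 × 3.493² = 2 × 12.20 = 24.4.
Round up to the next whole participant.

n = 25 per group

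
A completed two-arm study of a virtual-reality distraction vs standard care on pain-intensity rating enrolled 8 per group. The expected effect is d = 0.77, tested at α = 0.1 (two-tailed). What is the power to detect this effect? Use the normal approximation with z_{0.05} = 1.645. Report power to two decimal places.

power ≈ 0.46

For two equal groups, power = Φ(d·√(n/2) − z_{α/2}).
d·√(n/2) = 0.77 × √(8/2) = 0.77 × 2.000 = 1.540.
z_β = 1.540 − 1.645 = -0.105.
Power = Φ(-0.105) = 0.458.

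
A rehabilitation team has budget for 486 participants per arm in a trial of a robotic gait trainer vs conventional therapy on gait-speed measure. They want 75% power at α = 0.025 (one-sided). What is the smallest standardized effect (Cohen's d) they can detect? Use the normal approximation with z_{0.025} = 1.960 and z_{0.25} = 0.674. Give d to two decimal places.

For two independent groups of n = 486 each: d_min = (z_{α} + z_β)·√(2/n).
z-sum = 1.960 + 0.674 = 2.634.
d_min = 2.634 × √(2/486) = 2.634 × 0.0642 = 0.169.

d_min ≈ 0.17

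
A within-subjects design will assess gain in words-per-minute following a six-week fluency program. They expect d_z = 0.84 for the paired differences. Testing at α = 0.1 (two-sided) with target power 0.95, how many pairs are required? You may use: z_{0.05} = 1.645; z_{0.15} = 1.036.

For a paired (one-sample on differences) test: n = ((z_{α/2} + z_β) / d)².
z_{α/2} + z_β = 1.645 + 1.645 = 3.290.
n = (3.290 / 0.84)² = 3.917² = 15.34.
Round up.

n = 16 pairs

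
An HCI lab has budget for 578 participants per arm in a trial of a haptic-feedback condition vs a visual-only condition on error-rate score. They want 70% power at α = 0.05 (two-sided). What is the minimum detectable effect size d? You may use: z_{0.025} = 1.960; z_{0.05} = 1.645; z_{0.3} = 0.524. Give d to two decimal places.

For two independent groups of n = 578 each: d_min = (z_{α/2} + z_β)·√(2/n).
z-sum = 1.960 + 0.524 = 2.484.
d_min = 2.484 × √(2/578) = 2.484 × 0.0588 = 0.146.

d_min ≈ 0.15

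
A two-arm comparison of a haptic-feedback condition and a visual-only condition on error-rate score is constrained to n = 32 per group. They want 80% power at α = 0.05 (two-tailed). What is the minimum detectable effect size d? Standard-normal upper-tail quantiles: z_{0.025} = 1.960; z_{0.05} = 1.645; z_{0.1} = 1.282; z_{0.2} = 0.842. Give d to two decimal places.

For two independent groups of n = 32 each: d_min = (z_{α/2} + z_β)·√(2/n).
z-sum = 1.960 + 0.842 = 2.802.
d_min = 2.802 × √(2/32) = 2.802 × 0.2500 = 0.701.

d_min ≈ 0.70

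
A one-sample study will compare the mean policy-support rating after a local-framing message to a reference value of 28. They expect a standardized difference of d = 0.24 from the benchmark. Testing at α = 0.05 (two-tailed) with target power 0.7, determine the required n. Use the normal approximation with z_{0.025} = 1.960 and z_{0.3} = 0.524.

For a one-sample test: n = ((z_{α/2} + z_β) / d)².
z_{α/2} + z_β = 1.960 + 0.524 = 2.484.
n = (2.484 / 0.24)² = 10.350² = 107.12.
Round up.

n = 108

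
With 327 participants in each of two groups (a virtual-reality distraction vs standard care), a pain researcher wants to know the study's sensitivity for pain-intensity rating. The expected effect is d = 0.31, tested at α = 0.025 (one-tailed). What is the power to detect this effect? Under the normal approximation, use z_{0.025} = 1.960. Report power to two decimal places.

For two equal groups, power = Φ(d·√(n/2) − z_{α}).
d·√(n/2) = 0.31 × √(327/2) = 0.31 × 12.787 = 3.964.
z_β = 3.964 − 1.960 = 2.004.
Power = Φ(2.004) = 0.977.

power ≈ 0.98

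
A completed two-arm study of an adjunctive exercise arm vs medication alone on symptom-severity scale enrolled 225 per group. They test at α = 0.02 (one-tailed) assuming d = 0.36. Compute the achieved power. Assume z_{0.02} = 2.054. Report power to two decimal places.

For two equal groups, power = Φ(d·√(n/2) − z_{α}).
d·√(n/2) = 0.36 × √(225/2) = 0.36 × 10.607 = 3.818.
z_β = 3.818 − 2.054 = 1.764.
Power = Φ(1.764) = 0.961.

power ≈ 0.96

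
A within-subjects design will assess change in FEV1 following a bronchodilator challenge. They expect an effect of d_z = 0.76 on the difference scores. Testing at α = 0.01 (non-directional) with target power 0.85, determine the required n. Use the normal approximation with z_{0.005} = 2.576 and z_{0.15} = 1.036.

n = 23 pairs

For a paired (one-sample on differences) test: n = ((z_{α/2} + z_β) / d)².
z_{α/2} + z_β = 2.576 + 1.036 = 3.612.
n = (3.612 / 0.76)² = 4.753² = 22.59.
Round up.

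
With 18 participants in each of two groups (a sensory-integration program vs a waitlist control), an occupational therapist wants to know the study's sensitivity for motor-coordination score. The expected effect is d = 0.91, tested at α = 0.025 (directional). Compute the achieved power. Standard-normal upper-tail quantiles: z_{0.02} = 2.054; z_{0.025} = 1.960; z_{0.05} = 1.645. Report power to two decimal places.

power ≈ 0.78

For two equal groups, power = Φ(d·√(n/2) − z_{α}).
d·√(n/2) = 0.91 × √(18/2) = 0.91 × 3.000 = 2.730.
z_β = 2.730 − 1.960 = 0.770.
Power = Φ(0.770) = 0.779.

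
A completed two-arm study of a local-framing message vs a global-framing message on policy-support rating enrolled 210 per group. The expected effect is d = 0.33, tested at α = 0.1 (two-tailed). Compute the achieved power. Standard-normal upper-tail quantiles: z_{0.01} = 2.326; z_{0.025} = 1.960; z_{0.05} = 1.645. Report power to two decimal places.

power ≈ 0.96

For two equal groups, power = Φ(d·√(n/2) − z_{α/2}).
d·√(n/2) = 0.33 × √(210/2) = 0.33 × 10.247 = 3.381.
z_β = 3.381 − 1.645 = 1.736.
Power = Φ(1.736) = 0.959.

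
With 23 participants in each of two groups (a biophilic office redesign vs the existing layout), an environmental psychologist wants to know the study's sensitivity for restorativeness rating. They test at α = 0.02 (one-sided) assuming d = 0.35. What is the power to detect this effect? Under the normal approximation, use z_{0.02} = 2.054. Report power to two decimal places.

power ≈ 0.19

For two equal groups, power = Φ(d·√(n/2) − z_{α}).
d·√(n/2) = 0.35 × √(23/2) = 0.35 × 3.391 = 1.187.
z_β = 1.187 − 2.054 = -0.867.
Power = Φ(-0.867) = 0.193.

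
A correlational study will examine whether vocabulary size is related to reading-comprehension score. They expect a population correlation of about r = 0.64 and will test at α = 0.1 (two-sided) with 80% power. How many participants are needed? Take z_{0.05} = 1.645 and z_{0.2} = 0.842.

Fisher's z: C = ½·ln((1+r)/(1−r)) = ½·ln(4.5556) = 0.7582.
n = ((z_{α/2} + z_β)/C)² + 3.
(1.645 + 0.842) / 0.7582 = 2.487 / 0.7582 = 3.280.
n = 3.280² + 3 = 10.76 + 3 = 13.8.
Round up.

n = 14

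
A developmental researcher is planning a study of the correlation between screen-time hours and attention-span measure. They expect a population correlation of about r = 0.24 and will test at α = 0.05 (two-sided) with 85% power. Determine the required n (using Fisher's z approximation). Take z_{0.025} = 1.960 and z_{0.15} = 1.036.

n = 153

Fisher's z: C = ½·ln((1+r)/(1−r)) = ½·ln(1.6316) = 0.2448.
n = ((z_{α/2} + z_β)/C)² + 3.
(1.960 + 1.036) / 0.2448 = 2.996 / 0.2448 = 12.239.
n = 12.239² + 3 = 149.78 + 3 = 152.8.
Round up.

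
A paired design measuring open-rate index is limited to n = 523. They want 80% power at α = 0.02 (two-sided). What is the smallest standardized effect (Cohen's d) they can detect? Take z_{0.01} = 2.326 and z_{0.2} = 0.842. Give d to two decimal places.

For a single sample (or paired design) of n = 523: d_min = (z_{α/2} + z_β)/√n.
z-sum = 2.326 + 0.842 = 3.168.
d_min = 3.168 / √523 = 3.168 / 22.869 = 0.139.

d_min ≈ 0.14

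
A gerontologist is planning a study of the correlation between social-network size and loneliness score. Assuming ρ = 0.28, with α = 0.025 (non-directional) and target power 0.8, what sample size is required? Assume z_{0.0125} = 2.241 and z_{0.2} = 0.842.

Fisher's z: C = ½·ln((1+r)/(1−r)) = ½·ln(1.7778) = 0.2877.
n = ((z_{α/2} + z_β)/C)² + 3.
(2.241 + 0.842) / 0.2877 = 3.083 / 0.2877 = 10.716.
n = 10.716² + 3 = 114.83 + 3 = 117.8.
Round up.

n = 118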